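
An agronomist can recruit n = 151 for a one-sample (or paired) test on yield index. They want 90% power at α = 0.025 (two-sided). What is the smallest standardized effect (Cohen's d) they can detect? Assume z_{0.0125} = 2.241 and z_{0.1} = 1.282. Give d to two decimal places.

For a single sample (or paired design) of n = 151: d_min = (z_{α/2} + z_β)/√n.
z-sum = 2.241 + 1.282 = 3.523.
d_min = 3.523 / √151 = 3.523 / 12.288 = 0.287.

d_min ≈ 0.29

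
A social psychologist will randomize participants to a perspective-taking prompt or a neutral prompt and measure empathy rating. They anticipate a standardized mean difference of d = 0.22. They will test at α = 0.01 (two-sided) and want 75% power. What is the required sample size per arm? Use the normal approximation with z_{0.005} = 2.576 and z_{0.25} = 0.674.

For two independent groups with equal n: n = 2·((z_{α/2} + z_β) / d)².
z_{α/2} + z_β = 2.576 + 0.674 = 3.250.
n = 2 × (3.250 / 0.22)² = 2 × 14.773² = 2 × 218.23 = 436.5.
Round up to the next whole participant.

n = 437 per group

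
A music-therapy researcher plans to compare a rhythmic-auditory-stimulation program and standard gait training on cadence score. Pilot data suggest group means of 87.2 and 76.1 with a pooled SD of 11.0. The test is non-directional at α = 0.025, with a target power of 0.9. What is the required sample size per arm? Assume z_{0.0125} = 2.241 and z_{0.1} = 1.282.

n = 25 per group

Cohen's d = |M₁ − M₂| / SD_pooled = |87.2 − 76.1| / 11.0 = 11.1 / 11.0 = 1.009.
For two independent groups with equal n: n = 2·((z_{α/2} + z_β) / d)².
z_{α/2} + z_β = 2.241 + 1.282 = 3.523.
n = 2 × (3.523 / 1.009)² = 2 × 3.492² = 2 × 12.19 = 24.4.
Round up to the next whole participant.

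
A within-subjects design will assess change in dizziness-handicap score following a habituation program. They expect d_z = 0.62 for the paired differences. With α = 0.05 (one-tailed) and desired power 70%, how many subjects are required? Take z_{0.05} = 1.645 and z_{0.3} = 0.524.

For a paired (one-sample on differences) test: n = ((z_{α} + z_β) / d)².
z_{α} + z_β = 1.645 + 0.524 = 2.169.
n = (2.169 / 0.62)² = 3.498² = 12.24.
Round up.

n = 13 pairs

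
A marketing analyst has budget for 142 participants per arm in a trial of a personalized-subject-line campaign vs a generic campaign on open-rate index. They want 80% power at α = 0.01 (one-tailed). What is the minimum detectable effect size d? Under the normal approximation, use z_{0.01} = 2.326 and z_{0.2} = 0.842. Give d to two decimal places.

For two independent groups of n = 142 each: d_min = (z_{α} + z_β)·√(2/n).
z-sum = 2.326 + 0.842 = 3.168.
d_min = 3.168 × √(2/142) = 3.168 × 0.1187 = 0.376.

d_min ≈ 0.38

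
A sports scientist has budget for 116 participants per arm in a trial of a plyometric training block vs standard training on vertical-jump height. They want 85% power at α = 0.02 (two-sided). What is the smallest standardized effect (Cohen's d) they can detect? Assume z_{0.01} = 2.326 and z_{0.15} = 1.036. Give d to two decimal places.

For two independent groups of n = 116 each: d_min = (z_{α/2} + z_β)·√(2/n).
z-sum = 2.326 + 1.036 = 3.362.
d_min = 3.362 × √(2/116) = 3.362 × 0.1313 = 0.441.

d_min ≈ 0.44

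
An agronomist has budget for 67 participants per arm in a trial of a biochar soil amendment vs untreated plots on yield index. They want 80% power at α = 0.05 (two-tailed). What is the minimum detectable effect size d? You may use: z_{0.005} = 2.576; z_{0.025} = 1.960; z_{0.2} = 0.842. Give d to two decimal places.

For two independent groups of n = 67 each: d_min = (z_{α/2} + z_β)·√(2/n).
z-sum = 1.960 + 0.842 = 2.802.
d_min = 2.802 × √(2/67) = 2.802 × 0.1728 = 0.484.

d_min ≈ 0.48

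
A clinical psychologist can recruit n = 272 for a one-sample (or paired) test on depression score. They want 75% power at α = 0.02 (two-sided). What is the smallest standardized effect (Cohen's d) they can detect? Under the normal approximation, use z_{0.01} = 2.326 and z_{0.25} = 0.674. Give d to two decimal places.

d_min ≈ 0.18

For a single sample (or paired design) of n = 272: d_min = (z_{α/2} + z_β)/√n.
z-sum = 2.326 + 0.674 = 3.000.
d_min = 3.000 / √272 = 3.000 / 16.492 = 0.182.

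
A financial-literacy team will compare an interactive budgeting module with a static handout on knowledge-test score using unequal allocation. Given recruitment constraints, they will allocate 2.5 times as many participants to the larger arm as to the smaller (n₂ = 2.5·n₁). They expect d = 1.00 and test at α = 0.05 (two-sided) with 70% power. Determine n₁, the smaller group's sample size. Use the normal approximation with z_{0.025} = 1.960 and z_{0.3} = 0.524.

With allocation ratio k = n₂/n₁ = 2.5, Var(x̄₁−x̄₂) = σ²(1/n₁ + 1/(k·n₁)) = σ²·(k+1)/(k·n₁).
So n₁ = (1 + 1/k)·((z_{α/2} + z_β)/d)² = 1.400 × (2.484/1.00)².
n₁ = 1.400 × 6.17 = 8.6.
Round up: n₁ = 9, giving n₂ = ⌈2.5 × 9⌉ = ⌈22.5⌉ = 23.

n₁ = 9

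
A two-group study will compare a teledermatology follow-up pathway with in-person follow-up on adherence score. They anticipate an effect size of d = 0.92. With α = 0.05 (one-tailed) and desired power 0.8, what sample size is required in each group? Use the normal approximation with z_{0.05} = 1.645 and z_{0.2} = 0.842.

For two independent groups with equal n: n = 2·((z_{α} + z_β) / d)².
z_{α} + z_β = 1.645 + 0.842 = 2.487.
n = 2 × (2.487 / 0.92)² = 2 × 2.703² = 2 × 7.31 = 14.6.
Round up to the next whole participant.

n = 15 per group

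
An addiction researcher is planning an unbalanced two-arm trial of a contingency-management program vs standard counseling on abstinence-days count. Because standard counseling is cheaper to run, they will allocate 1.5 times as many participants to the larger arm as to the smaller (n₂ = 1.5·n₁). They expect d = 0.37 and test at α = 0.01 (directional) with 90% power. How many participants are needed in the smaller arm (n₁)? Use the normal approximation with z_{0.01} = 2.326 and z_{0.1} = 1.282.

With allocation ratio k = n₂/n₁ = 1.5, Var(x̄₁−x̄₂) = σ²(1/n₁ + 1/(k·n₁)) = σ²·(k+1)/(k·n₁).
So n₁ = (1 + 1/k)·((z_{α} + z_β)/d)² = 1.667 × (3.608/0.37)².
n₁ = 1.667 × 95.09 = 158.5.
Round up: n₁ = 159, giving n₂ = ⌈1.5 × 159⌉ = ⌈238.5⌉ = 239.

n₁ = 159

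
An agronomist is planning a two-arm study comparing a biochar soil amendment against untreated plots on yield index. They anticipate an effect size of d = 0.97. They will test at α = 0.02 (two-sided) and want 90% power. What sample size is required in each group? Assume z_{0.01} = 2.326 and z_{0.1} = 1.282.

For two independent groups with equal n: n = 2·((z_{α/2} + z_β) / d)².
z_{α/2} + z_β = 2.326 + 1.282 = 3.608.
n = 2 × (3.608 / 0.97)² = 2 × 3.720² = 2 × 13.84 = 27.7.
Round up to the next whole participant.

n = 28 per group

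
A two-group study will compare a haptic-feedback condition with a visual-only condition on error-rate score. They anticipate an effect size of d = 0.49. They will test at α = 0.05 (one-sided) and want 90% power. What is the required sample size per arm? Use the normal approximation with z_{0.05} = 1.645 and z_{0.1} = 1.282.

For two independent groups with equal n: n = 2·((z_{α} + z_β) / d)².
z_{α} + z_β = 1.645 + 1.282 = 2.927.
n = 2 × (2.927 / 0.49)² = 2 × 5.973² = 2 × 35.68 = 71.4.
Round up to the next whole participant.

n = 72 per group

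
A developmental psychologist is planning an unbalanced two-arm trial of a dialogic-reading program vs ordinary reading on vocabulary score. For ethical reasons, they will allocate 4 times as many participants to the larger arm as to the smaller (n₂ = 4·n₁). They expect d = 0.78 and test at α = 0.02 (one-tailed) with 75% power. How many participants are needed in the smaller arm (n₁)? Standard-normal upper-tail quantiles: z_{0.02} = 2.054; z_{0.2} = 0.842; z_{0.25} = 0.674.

With allocation ratio k = n₂/n₁ = 4, Var(x̄₁−x̄₂) = σ²(1/n₁ + 1/(k·n₁)) = σ²·(k+1)/(k·n₁).
So n₁ = (1 + 1/k)·((z_{α} + z_β)/d)² = 1.250 × (2.728/0.78)².
n₁ = 1.250 × 12.23 = 15.3.
Round up: n₁ = 16, giving n₂ = 4 × 16 = 64.

n₁ = 16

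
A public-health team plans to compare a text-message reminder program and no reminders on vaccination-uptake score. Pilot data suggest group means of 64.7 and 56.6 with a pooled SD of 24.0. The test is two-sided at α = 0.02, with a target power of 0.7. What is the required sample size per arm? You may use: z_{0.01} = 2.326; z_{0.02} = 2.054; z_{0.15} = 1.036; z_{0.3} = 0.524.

Cohen's d = |M₁ − M₂| / SD_pooled = |64.7 − 56.6| / 24.0 = 8.1 / 24.0 = 0.338.
For two independent groups with equal n: n = 2·((z_{α/2} + z_β) / d)².
z_{α/2} + z_β = 2.326 + 0.524 = 2.850.
n = 2 × (2.850 / 0.338)² = 2 × 8.432² = 2 × 71.10 = 142.2.
Round up to the next whole participant.

n = 143 per group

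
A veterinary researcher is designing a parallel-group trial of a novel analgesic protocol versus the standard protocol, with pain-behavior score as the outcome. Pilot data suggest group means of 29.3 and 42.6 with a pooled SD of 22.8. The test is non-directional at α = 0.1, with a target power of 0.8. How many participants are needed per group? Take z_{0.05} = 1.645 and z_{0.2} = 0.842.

n = 37 per group

Cohen's d = |M₁ − M₂| / SD_pooled = |29.3 − 42.6| / 22.8 = 13.3 / 22.8 = 0.583.
For two independent groups with equal n: n = 2·((z_{α/2} + z_β) / d)².
z_{α/2} + z_β = 1.645 + 0.842 = 2.487.
n = 2 × (2.487 / 0.583)² = 2 × 4.266² = 2 × 18.20 = 36.4.
Round up to the next whole participant.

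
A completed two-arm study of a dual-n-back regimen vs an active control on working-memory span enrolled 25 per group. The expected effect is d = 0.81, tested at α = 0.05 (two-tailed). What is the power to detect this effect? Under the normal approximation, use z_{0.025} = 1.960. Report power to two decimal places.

For two equal groups, power = Φ(d·√(n/2) − z_{α/2}).
d·√(n/2) = 0.81 × √(25/2) = 0.81 × 3.536 = 2.864.
z_β = 2.864 − 1.960 = 0.904.
Power = Φ(0.904) = 0.817.

power ≈ 0.82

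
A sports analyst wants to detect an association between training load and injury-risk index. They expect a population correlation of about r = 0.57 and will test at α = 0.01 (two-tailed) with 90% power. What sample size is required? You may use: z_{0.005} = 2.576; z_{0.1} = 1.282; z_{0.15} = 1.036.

Fisher's z: C = ½·ln((1+r)/(1−r)) = ½·ln(3.6512) = 0.6475.
n = ((z_{α/2} + z_β)/C)² + 3.
(2.576 + 1.282) / 0.6475 = 3.858 / 0.6475 = 5.958.
n = 5.958² + 3 = 35.50 + 3 = 38.5.
Round up.

n = 39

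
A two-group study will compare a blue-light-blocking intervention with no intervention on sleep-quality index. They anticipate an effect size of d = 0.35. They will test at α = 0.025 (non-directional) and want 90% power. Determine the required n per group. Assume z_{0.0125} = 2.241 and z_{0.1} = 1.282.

For two independent groups with equal n: n = 2·((z_{α/2} + z_β) / d)².
z_{α/2} + z_β = 2.241 + 1.282 = 3.523.
n = 2 × (3.523 / 0.35)² = 2 × 10.066² = 2 × 101.32 = 202.6.
Round up to the next whole participant.

n = 203 per group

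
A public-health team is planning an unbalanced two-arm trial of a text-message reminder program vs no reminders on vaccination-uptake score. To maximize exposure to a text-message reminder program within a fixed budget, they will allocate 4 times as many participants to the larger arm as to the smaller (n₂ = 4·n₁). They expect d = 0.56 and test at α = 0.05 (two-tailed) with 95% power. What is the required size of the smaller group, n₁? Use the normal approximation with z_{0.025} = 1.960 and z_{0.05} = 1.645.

With allocation ratio k = n₂/n₁ = 4, Var(x̄₁−x̄₂) = σ²(1/n₁ + 1/(k·n₁)) = σ²·(k+1)/(k·n₁).
So n₁ = (1 + 1/k)·((z_{α/2} + z_β)/d)² = 1.250 × (3.605/0.56)².
n₁ = 1.250 × 41.44 = 51.8.
Round up: n₁ = 52, giving n₂ = 4 × 52 = 208.

n₁ = 52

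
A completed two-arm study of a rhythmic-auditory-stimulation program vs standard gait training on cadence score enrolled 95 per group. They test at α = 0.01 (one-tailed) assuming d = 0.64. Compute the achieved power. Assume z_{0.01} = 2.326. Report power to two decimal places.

For two equal groups, power = Φ(d·√(n/2) − z_{α}).
d·√(n/2) = 0.64 × √(95/2) = 0.64 × 6.892 = 4.411.
z_β = 4.411 − 2.326 = 2.085.
Power = Φ(2.085) = 0.981.

power ≈ 0.98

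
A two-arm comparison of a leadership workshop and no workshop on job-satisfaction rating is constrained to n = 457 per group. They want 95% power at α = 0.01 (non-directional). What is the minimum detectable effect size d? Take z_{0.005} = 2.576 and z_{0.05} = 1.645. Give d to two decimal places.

For two independent groups of n = 457 each: d_min = (z_{α/2} + z_β)·√(2/n).
z-sum = 2.576 + 1.645 = 4.221.
d_min = 4.221 × √(2/457) = 4.221 × 0.0662 = 0.279.

d_min ≈ 0.28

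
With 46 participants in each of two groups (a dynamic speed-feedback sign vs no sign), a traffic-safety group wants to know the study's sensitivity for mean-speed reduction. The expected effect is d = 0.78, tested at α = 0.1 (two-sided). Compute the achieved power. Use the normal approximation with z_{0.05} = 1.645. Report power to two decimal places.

For two equal groups, power = Φ(d·√(n/2) − z_{α/2}).
d·√(n/2) = 0.78 × √(46/2) = 0.78 × 4.796 = 3.741.
z_β = 3.741 − 1.645 = 2.096.
Power = Φ(2.096) = 0.982.

power ≈ 0.98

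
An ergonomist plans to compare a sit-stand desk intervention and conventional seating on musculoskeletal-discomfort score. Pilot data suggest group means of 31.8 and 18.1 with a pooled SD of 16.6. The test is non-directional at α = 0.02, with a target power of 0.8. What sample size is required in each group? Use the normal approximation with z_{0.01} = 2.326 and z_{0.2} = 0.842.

Cohen's d = |M₁ − M₂| / SD_pooled = |31.8 − 18.1| / 16.6 = 13.7 / 16.6 = 0.825.
For two independent groups with equal n: n = 2·((z_{α/2} + z_β) / d)².
z_{α/2} + z_β = 2.326 + 0.842 = 3.168.
n = 2 × (3.168 / 0.825)² = 2 × 3.840² = 2 × 14.75 = 29.5.
Round up to the next whole participant.

n = 30 per group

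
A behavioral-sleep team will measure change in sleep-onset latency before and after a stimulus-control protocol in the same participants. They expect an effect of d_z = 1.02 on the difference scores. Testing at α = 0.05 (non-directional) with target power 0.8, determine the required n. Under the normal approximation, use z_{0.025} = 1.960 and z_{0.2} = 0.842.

For a paired (one-sample on differences) test: n = ((z_{α/2} + z_β) / d)².
z_{α/2} + z_β = 1.960 + 0.842 = 2.802.
n = (2.802 / 1.02)² = 2.747² = 7.55.
Round up.

n = 8 pairs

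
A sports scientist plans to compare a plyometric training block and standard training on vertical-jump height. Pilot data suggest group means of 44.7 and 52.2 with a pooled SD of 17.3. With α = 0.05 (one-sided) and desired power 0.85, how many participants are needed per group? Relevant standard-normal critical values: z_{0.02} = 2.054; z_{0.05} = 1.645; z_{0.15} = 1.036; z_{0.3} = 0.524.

Cohen's d = |M₁ − M₂| / SD_pooled = |44.7 − 52.2| / 17.3 = 7.5 / 17.3 = 0.434.
For two independent groups with equal n: n = 2·((z_{α} + z_β) / d)².
z_{α} + z_β = 1.645 + 1.036 = 2.681.
n = 2 × (2.681 / 0.434)² = 2 × 6.177² = 2 × 38.16 = 76.3.
Round up to the next whole participant.

n = 77 per group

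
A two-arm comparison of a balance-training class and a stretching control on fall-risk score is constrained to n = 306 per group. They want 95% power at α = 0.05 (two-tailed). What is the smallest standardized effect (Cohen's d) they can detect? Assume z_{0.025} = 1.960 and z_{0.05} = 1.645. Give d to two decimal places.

d_min ≈ 0.29

For two independent groups of n = 306 each: d_min = (z_{α/2} + z_β)·√(2/n).
z-sum = 1.960 + 1.645 = 3.605.
d_min = 3.605 × √(2/306) = 3.605 × 0.0808 = 0.291.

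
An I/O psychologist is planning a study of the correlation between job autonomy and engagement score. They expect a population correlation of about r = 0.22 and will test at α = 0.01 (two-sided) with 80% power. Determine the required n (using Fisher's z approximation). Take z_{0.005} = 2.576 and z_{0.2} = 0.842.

n = 237

Fisher's z: C = ½·ln((1+r)/(1−r)) = ½·ln(1.5641) = 0.2237.
n = ((z_{α/2} + z_β)/C)² + 3.
(2.576 + 0.842) / 0.2237 = 3.418 / 0.2237 = 15.279.
n = 15.279² + 3 = 233.46 + 3 = 236.5.
Round up.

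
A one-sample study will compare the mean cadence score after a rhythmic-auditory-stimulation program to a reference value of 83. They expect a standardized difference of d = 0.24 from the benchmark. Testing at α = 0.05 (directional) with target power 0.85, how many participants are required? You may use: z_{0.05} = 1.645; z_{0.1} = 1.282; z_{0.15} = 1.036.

n = 125

For a one-sample test: n = ((z_{α} + z_β) / d)².
z_{α} + z_β = 1.645 + 1.036 = 2.681.
n = (2.681 / 0.24)² = 11.171² = 124.79.
Round up.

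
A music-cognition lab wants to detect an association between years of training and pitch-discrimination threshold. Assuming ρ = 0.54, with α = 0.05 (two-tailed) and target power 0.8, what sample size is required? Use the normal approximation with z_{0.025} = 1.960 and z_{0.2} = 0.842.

Fisher's z: C = ½·ln((1+r)/(1−r)) = ½·ln(3.3478) = 0.6042.
n = ((z_{α/2} + z_β)/C)² + 3.
(1.960 + 0.842) / 0.6042 = 2.802 / 0.6042 = 4.638.
n = 4.638² + 3 = 21.51 + 3 = 24.5.
Round up.

n = 25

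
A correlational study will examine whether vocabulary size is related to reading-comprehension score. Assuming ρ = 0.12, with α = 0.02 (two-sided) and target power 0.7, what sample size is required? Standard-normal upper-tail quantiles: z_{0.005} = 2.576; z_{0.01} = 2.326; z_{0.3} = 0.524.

Fisher's z: C = ½·ln((1+r)/(1−r)) = ½·ln(1.2727) = 0.1206.
n = ((z_{α/2} + z_β)/C)² + 3.
(2.326 + 0.524) / 0.1206 = 2.850 / 0.1206 = 23.632.
n = 23.632² + 3 = 558.46 + 3 = 561.5.
Round up.

n = 562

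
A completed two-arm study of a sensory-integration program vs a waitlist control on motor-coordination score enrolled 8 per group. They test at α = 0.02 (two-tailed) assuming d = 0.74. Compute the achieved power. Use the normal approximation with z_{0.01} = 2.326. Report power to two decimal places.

For two equal groups, power = Φ(d·√(n/2) − z_{α/2}).
d·√(n/2) = 0.74 × √(8/2) = 0.74 × 2.000 = 1.480.
z_β = 1.480 − 2.326 = -0.846.
Power = Φ(-0.846) = 0.199.

power ≈ 0.20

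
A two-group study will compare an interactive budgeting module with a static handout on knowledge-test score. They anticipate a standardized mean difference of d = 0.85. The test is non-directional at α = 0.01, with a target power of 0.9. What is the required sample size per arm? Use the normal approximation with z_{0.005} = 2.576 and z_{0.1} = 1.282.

n = 42 per group

For two independent groups with equal n: n = 2·((z_{α/2} + z_β) / d)².
z_{α/2} + z_β = 2.576 + 1.282 = 3.858.
n = 2 × (3.858 / 0.85)² = 2 × 4.539² = 2 × 20.60 = 41.2.
Round up to the next whole participant.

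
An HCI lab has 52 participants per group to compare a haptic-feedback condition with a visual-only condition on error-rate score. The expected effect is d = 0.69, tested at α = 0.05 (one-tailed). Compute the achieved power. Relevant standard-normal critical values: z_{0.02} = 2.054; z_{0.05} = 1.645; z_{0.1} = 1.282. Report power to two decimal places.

For two equal groups, power = Φ(d·√(n/2) − z_{α}).
d·√(n/2) = 0.69 × √(52/2) = 0.69 × 5.099 = 3.518.
z_β = 3.518 − 1.645 = 1.873.
Power = Φ(1.873) = 0.969.

power ≈ 0.97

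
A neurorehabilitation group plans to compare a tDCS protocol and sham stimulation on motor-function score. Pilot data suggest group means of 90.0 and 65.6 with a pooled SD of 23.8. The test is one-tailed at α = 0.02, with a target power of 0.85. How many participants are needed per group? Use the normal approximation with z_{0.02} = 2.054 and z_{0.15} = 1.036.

Cohen's d = |M₁ − M₂| / SD_pooled = |90.0 − 65.6| / 23.8 = 24.4 / 23.8 = 1.025.
For two independent groups with equal n: n = 2·((z_{α} + z_β) / d)².
z_{α} + z_β = 2.054 + 1.036 = 3.090.
n = 2 × (3.090 / 1.025)² = 2 × 3.015² = 2 × 9.09 = 18.2.
Round up to the next whole participant.

n = 19 per group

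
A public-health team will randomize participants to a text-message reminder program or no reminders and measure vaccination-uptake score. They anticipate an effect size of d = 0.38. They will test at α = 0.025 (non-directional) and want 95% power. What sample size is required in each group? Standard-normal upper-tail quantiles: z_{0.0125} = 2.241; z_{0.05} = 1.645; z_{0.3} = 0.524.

n = 210 per group

For two independent groups with equal n: n = 2·((z_{α/2} + z_β) / d)².
z_{α/2} + z_β = 2.241 + 1.645 = 3.886.
n = 2 × (3.886 / 0.38)² = 2 × 10.226² = 2 × 104.58 = 209.2.
Round up to the next whole participant.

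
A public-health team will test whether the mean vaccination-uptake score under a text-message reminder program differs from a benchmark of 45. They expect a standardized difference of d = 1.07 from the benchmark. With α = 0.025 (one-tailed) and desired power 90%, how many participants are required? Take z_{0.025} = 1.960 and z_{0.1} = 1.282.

For a one-sample test: n = ((z_{α} + z_β) / d)².
z_{α} + z_β = 1.960 + 1.282 = 3.242.
n = (3.242 / 1.07)² = 3.030² = 9.18.
Round up.

n = 10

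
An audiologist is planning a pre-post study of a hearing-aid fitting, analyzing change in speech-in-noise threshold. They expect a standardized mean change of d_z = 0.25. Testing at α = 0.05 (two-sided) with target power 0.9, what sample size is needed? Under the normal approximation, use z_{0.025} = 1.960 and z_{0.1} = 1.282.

n = 169 pairs

For a paired (one-sample on differences) test: n = ((z_{α/2} + z_β) / d)².
z_{α/2} + z_β = 1.960 + 1.282 = 3.242.
n = (3.242 / 0.25)² = 12.968² = 168.17.
Round up.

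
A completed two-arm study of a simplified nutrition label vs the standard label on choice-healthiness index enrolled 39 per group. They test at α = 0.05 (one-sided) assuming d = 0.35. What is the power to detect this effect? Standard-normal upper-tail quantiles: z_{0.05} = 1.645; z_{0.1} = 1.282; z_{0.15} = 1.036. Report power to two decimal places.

power ≈ 0.46

For two equal groups, power = Φ(d·√(n/2) − z_{α}).
d·√(n/2) = 0.35 × √(39/2) = 0.35 × 4.416 = 1.546.
z_β = 1.546 − 1.645 = -0.099.
Power = Φ(-0.099) = 0.460.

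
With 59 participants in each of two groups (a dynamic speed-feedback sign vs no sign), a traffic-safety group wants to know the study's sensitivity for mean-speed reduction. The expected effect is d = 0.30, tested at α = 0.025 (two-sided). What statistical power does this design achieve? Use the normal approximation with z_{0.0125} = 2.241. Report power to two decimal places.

power ≈ 0.27

For two equal groups, power = Φ(d·√(n/2) − z_{α/2}).
d·√(n/2) = 0.30 × √(59/2) = 0.30 × 5.431 = 1.629.
z_β = 1.629 − 2.241 = -0.612.
Power = Φ(-0.612) = 0.270.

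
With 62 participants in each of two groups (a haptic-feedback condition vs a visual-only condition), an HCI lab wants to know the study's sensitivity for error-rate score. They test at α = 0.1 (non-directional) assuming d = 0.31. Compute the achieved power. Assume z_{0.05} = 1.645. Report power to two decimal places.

For two equal groups, power = Φ(d·√(n/2) − z_{α/2}).
d·√(n/2) = 0.31 × √(62/2) = 0.31 × 5.568 = 1.726.
z_β = 1.726 − 1.645 = 0.081.
Power = Φ(0.081) = 0.532.

power ≈ 0.53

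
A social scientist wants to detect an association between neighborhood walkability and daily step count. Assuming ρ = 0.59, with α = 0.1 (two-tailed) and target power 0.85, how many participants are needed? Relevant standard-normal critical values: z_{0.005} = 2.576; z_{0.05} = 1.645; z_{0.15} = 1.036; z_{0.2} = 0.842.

n = 19

Fisher's z: C = ½·ln((1+r)/(1−r)) = ½·ln(3.8780) = 0.6777.
n = ((z_{α/2} + z_β)/C)² + 3.
(1.645 + 1.036) / 0.6777 = 2.681 / 0.6777 = 3.956.
n = 3.956² + 3 = 15.65 + 3 = 18.7.
Round up.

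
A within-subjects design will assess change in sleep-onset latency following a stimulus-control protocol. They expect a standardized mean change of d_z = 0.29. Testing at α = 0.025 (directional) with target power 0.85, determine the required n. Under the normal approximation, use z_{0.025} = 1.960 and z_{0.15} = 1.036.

For a paired (one-sample on differences) test: n = ((z_{α} + z_β) / d)².
z_{α} + z_β = 1.960 + 1.036 = 2.996.
n = (2.996 / 0.29)² = 10.331² = 106.73.
Round up.

n = 107 pairs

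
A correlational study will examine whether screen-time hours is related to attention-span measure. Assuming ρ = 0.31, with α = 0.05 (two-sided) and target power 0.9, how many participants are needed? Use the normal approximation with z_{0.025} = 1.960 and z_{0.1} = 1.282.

Fisher's z: C = ½·ln((1+r)/(1−r)) = ½·ln(1.8986) = 0.3205.
n = ((z_{α/2} + z_β)/C)² + 3.
(1.960 + 1.282) / 0.3205 = 3.242 / 0.3205 = 10.115.
n = 10.115² + 3 = 102.32 + 3 = 105.3.
Round up.

n = 106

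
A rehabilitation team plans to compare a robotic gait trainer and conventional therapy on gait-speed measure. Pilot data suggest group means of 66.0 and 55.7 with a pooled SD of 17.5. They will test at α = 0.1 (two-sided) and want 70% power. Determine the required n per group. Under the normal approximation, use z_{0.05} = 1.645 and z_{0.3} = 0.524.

Cohen's d = |M₁ − M₂| / SD_pooled = |66.0 − 55.7| / 17.5 = 10.3 / 17.5 = 0.589.
For two independent groups with equal n: n = 2·((z_{α/2} + z_β) / d)².
z_{α/2} + z_β = 1.645 + 0.524 = 2.169.
n = 2 × (2.169 / 0.589)² = 2 × 3.683² = 2 × 13.56 = 27.1.
Round up to the next whole participant.

n = 28 per group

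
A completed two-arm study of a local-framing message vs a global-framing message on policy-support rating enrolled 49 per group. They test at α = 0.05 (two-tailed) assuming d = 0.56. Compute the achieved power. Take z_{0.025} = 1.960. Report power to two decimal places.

power ≈ 0.79

For two equal groups, power = Φ(d·√(n/2) − z_{α/2}).
d·√(n/2) = 0.56 × √(49/2) = 0.56 × 4.950 = 2.772.
z_β = 2.772 − 1.960 = 0.812.
Power = Φ(0.812) = 0.792.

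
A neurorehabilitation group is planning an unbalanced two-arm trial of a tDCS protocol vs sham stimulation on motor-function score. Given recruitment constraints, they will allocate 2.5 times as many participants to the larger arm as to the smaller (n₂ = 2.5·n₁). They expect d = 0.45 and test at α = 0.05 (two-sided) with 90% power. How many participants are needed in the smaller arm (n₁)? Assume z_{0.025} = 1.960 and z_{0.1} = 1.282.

With allocation ratio k = n₂/n₁ = 2.5, Var(x̄₁−x̄₂) = σ²(1/n₁ + 1/(k·n₁)) = σ²·(k+1)/(k·n₁).
So n₁ = (1 + 1/k)·((z_{α/2} + z_β)/d)² = 1.400 × (3.242/0.45)².
n₁ = 1.400 × 51.90 = 72.7.
Round up: n₁ = 73, giving n₂ = ⌈2.5 × 73⌉ = ⌈182.5⌉ = 183.

n₁ = 73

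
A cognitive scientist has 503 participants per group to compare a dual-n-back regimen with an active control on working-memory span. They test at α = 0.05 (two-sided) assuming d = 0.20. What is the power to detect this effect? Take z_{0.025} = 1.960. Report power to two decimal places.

For two equal groups, power = Φ(d·√(n/2) − z_{α/2}).
d·√(n/2) = 0.20 × √(503/2) = 0.20 × 15.859 = 3.172.
z_β = 3.172 − 1.960 = 1.212.
Power = Φ(1.212) = 0.887.

power ≈ 0.89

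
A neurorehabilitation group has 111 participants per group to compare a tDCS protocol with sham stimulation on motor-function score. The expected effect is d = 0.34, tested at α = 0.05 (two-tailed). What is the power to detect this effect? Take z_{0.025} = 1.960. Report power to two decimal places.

power ≈ 0.72

For two equal groups, power = Φ(d·√(n/2) − z_{α/2}).
d·√(n/2) = 0.34 × √(111/2) = 0.34 × 7.450 = 2.533.
z_β = 2.533 − 1.960 = 0.573.
Power = Φ(0.573) = 0.717.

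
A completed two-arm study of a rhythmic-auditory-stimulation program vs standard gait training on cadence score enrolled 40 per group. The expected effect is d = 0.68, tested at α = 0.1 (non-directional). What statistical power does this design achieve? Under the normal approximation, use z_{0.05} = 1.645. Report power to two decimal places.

For two equal groups, power = Φ(d·√(n/2) − z_{α/2}).
d·√(n/2) = 0.68 × √(40/2) = 0.68 × 4.472 = 3.041.
z_β = 3.041 − 1.645 = 1.396.
Power = Φ(1.396) = 0.919.

power ≈ 0.92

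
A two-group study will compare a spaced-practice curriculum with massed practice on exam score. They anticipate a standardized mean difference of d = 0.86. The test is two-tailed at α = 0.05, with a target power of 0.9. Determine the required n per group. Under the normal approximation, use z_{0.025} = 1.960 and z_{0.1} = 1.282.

n = 29 per group

For two independent groups with equal n: n = 2·((z_{α/2} + z_β) / d)².
z_{α/2} + z_β = 1.960 + 1.282 = 3.242.
n = 2 × (3.242 / 0.86)² = 2 × 3.770² = 2 × 14.21 = 28.4.
Round up to the next whole participant.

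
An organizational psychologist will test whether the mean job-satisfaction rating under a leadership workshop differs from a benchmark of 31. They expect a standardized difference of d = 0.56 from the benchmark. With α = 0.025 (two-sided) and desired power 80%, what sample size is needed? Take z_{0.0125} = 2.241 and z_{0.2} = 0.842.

For a one-sample test: n = ((z_{α/2} + z_β) / d)².
z_{α/2} + z_β = 2.241 + 0.842 = 3.083.
n = (3.083 / 0.56)² = 5.505² = 30.31.
Round up.

n = 31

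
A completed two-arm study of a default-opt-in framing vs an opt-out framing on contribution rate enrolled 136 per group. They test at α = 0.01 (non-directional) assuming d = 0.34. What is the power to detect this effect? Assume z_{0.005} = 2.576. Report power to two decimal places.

power ≈ 0.59

For two equal groups, power = Φ(d·√(n/2) − z_{α/2}).
d·√(n/2) = 0.34 × √(136/2) = 0.34 × 8.246 = 2.804.
z_β = 2.804 − 2.576 = 0.228.
Power = Φ(0.228) = 0.590.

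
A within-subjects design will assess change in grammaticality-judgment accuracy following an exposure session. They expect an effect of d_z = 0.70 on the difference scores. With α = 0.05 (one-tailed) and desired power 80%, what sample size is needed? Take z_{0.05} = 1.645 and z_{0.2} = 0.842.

n = 13 pairs

For a paired (one-sample on differences) test: n = ((z_{α} + z_β) / d)².
z_{α} + z_β = 1.645 + 0.842 = 2.487.
n = (2.487 / 0.70)² = 3.553² = 12.62.
Round up.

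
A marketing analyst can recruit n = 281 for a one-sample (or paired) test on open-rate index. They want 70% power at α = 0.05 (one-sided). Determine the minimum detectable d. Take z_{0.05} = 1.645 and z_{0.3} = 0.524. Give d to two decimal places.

d_min ≈ 0.13

For a single sample (or paired design) of n = 281: d_min = (z_{α} + z_β)/√n.
z-sum = 1.645 + 0.524 = 2.169.
d_min = 2.169 / √281 = 2.169 / 16.763 = 0.129.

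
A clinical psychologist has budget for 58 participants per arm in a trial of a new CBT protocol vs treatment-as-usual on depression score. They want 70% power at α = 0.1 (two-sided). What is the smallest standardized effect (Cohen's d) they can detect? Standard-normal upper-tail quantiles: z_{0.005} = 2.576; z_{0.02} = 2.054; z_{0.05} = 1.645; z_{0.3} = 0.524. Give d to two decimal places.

d_min ≈ 0.40

For two independent groups of n = 58 each: d_min = (z_{α/2} + z_β)·√(2/n).
z-sum = 1.645 + 0.524 = 2.169.
d_min = 2.169 × √(2/58) = 2.169 × 0.1857 = 0.403.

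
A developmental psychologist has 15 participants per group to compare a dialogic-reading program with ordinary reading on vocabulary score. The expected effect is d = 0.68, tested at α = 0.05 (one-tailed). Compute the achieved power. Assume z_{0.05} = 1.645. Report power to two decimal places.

power ≈ 0.59

For two equal groups, power = Φ(d·√(n/2) − z_{α}).
d·√(n/2) = 0.68 × √(15/2) = 0.68 × 2.739 = 1.862.
z_β = 1.862 − 1.645 = 0.217.
Power = Φ(0.217) = 0.586.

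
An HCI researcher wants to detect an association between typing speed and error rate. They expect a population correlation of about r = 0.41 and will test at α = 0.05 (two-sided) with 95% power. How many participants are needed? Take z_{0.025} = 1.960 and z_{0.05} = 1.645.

Fisher's z: C = ½·ln((1+r)/(1−r)) = ½·ln(2.3898) = 0.4356.
n = ((z_{α/2} + z_β)/C)² + 3.
(1.960 + 1.645) / 0.4356 = 3.605 / 0.4356 = 8.276.
n = 8.276² + 3 = 68.49 + 3 = 71.5.
Round up.

n = 72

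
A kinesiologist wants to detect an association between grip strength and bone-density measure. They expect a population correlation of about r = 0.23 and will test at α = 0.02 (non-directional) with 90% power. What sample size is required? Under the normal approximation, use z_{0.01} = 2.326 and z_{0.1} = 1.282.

n = 241

Fisher's z: C = ½·ln((1+r)/(1−r)) = ½·ln(1.5974) = 0.2342.
n = ((z_{α/2} + z_β)/C)² + 3.
(2.326 + 1.282) / 0.2342 = 3.608 / 0.2342 = 15.406.
n = 15.406² + 3 = 237.33 + 3 = 240.3.
Round up.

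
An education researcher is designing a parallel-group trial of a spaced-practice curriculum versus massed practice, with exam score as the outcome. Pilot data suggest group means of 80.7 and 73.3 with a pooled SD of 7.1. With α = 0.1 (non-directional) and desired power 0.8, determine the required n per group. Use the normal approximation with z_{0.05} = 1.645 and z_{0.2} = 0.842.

n = 12 per group

Cohen's d = |M₁ − M₂| / SD_pooled = |80.7 − 73.3| / 7.1 = 7.4 / 7.1 = 1.042.
For two independent groups with equal n: n = 2·((z_{α/2} + z_β) / d)².
z_{α/2} + z_β = 1.645 + 0.842 = 2.487.
n = 2 × (2.487 / 1.042)² = 2 × 2.387² = 2 × 5.70 = 11.4.
Round up to the next whole participant.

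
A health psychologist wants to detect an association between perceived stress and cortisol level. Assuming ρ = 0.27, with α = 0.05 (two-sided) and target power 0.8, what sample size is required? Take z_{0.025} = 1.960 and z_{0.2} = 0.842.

Fisher's z: C = ½·ln((1+r)/(1−r)) = ½·ln(1.7397) = 0.2769.
n = ((z_{α/2} + z_β)/C)² + 3.
(1.960 + 0.842) / 0.2769 = 2.802 / 0.2769 = 10.119.
n = 10.119² + 3 = 102.40 + 3 = 105.4.
Round up.

n = 106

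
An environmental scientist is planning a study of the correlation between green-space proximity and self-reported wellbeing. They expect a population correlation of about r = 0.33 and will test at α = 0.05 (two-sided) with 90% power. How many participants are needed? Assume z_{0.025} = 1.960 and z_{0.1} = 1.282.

n = 93

Fisher's z: C = ½·ln((1+r)/(1−r)) = ½·ln(1.9851) = 0.3428.
n = ((z_{α/2} + z_β)/C)² + 3.
(1.960 + 1.282) / 0.3428 = 3.242 / 0.3428 = 9.457.
n = 9.457² + 3 = 89.44 + 3 = 92.4.
Round up.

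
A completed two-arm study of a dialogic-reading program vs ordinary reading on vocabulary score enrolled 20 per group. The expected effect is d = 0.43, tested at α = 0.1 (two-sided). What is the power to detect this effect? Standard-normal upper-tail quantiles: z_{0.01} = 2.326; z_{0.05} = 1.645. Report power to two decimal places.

For two equal groups, power = Φ(d·√(n/2) − z_{α/2}).
d·√(n/2) = 0.43 × √(20/2) = 0.43 × 3.162 = 1.360.
z_β = 1.360 − 1.645 = -0.285.
Power = Φ(-0.285) = 0.388.

power ≈ 0.39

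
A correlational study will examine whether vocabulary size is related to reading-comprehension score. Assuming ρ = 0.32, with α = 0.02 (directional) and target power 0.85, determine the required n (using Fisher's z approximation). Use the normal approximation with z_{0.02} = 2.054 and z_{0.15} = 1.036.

n = 90

Fisher's z: C = ½·ln((1+r)/(1−r)) = ½·ln(1.9412) = 0.3316.
n = ((z_{α} + z_β)/C)² + 3.
(2.054 + 1.036) / 0.3316 = 3.090 / 0.3316 = 9.318.
n = 9.318² + 3 = 86.83 + 3 = 89.8.
Round up.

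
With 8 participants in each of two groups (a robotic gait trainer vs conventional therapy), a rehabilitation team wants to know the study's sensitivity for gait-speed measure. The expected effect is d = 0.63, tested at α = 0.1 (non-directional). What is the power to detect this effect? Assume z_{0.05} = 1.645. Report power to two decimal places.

For two equal groups, power = Φ(d·√(n/2) − z_{α/2}).
d·√(n/2) = 0.63 × √(8/2) = 0.63 × 2.000 = 1.260.
z_β = 1.260 − 1.645 = -0.385.
Power = Φ(-0.385) = 0.350.

power ≈ 0.35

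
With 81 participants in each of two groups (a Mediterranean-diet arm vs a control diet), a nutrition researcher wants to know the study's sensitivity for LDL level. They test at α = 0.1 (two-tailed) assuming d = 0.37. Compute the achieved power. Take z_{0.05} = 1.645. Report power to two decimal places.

For two equal groups, power = Φ(d·√(n/2) − z_{α/2}).
d·√(n/2) = 0.37 × √(81/2) = 0.37 × 6.364 = 2.355.
z_β = 2.355 − 1.645 = 0.710.
Power = Φ(0.710) = 0.761.

power ≈ 0.76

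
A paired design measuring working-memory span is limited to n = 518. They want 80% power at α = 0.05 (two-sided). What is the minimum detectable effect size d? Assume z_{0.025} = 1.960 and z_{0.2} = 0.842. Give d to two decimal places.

For a single sample (or paired design) of n = 518: d_min = (z_{α/2} + z_β)/√n.
z-sum = 1.960 + 0.842 = 2.802.
d_min = 2.802 / √518 = 2.802 / 22.760 = 0.123.

d_min ≈ 0.12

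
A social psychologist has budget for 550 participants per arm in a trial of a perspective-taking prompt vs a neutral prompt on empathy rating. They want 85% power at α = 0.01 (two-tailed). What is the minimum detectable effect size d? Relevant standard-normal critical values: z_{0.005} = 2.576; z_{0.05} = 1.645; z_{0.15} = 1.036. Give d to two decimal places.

For two independent groups of n = 550 each: d_min = (z_{α/2} + z_β)·√(2/n).
z-sum = 2.576 + 1.036 = 3.612.
d_min = 3.612 × √(2/550) = 3.612 × 0.0603 = 0.218.

d_min ≈ 0.22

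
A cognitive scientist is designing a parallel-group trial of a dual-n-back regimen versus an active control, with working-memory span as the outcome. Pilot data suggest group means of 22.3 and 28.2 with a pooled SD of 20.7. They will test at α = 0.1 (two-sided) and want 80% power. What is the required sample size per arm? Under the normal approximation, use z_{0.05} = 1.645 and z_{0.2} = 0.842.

Cohen's d = |M₁ − M₂| / SD_pooled = |22.3 − 28.2| / 20.7 = 5.9 / 20.7 = 0.285.
For two independent groups with equal n: n = 2·((z_{α/2} + z_β) / d)².
z_{α/2} + z_β = 1.645 + 0.842 = 2.487.
n = 2 × (2.487 / 0.285)² = 2 × 8.726² = 2 × 76.15 = 152.3.
Round up to the next whole participant.

n = 153 per group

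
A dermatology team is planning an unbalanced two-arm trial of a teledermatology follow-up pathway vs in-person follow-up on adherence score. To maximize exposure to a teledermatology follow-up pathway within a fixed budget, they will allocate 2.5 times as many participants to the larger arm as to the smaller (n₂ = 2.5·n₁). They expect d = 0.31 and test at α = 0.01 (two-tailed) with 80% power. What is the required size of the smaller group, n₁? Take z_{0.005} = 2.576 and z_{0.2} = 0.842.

n₁ = 171

With allocation ratio k = n₂/n₁ = 2.5, Var(x̄₁−x̄₂) = σ²(1/n₁ + 1/(k·n₁)) = σ²·(k+1)/(k·n₁).
So n₁ = (1 + 1/k)·((z_{α/2} + z_β)/d)² = 1.400 × (3.418/0.31)².
n₁ = 1.400 × 121.57 = 170.2.
Round up: n₁ = 171, giving n₂ = ⌈2.5 × 171⌉ = ⌈427.5⌉ = 428.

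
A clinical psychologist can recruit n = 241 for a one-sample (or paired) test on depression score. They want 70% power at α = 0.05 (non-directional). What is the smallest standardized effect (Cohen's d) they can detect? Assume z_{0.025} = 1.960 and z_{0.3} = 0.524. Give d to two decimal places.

d_min ≈ 0.16

For a single sample (or paired design) of n = 241: d_min = (z_{α/2} + z_β)/√n.
z-sum = 1.960 + 0.524 = 2.484.
d_min = 2.484 / √241 = 2.484 / 15.524 = 0.160.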